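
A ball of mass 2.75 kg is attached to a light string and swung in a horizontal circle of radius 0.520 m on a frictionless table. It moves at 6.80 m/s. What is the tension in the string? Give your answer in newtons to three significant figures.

245 N

The tension is the only horizontal force, so it supplies the full centripetal force: T = m v²/r = 2.75 × (6.800)²/0.520 = 2.75 × 46.24/0.520 = 244.5 N.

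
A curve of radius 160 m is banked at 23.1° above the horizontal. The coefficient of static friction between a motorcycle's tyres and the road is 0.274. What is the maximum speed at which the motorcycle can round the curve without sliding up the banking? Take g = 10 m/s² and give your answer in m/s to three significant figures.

35.6 m/s

At the maximum speed, friction acts down the slope at its limiting value f = μN. Radially (horizontal, toward centre): N sinθ + μN cosθ = mv²/r. Vertically: N cosθ − μN sinθ = mg.
Dividing: v² = r g (sinθ + μcosθ)/(cosθ − μsinθ).
sinθ + μcosθ = 0.3923 + 0.274×0.9198 = 0.6444; cosθ − μsinθ = 0.9198 − 0.274×0.3923 = 0.8123.
v² = 160 × 10.0 × 0.6444/0.8123 = 1269 m²/s², so v = 35.63 m/s.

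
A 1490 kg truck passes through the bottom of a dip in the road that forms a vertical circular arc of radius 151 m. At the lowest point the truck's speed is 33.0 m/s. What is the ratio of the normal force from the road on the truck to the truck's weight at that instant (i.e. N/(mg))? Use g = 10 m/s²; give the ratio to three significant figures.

At the bottom, N − mg = mv²/r, so N = m(v²/r + g) and N/(mg) = v²/(rg) + 1 = (33.0)²/(151 × 10.0) + 1 = 0.7212 + 1 = 1.721.

1.72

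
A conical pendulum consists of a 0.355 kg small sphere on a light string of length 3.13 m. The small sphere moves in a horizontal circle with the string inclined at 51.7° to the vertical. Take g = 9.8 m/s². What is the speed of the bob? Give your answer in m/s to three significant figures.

The radius of the circle is r = L sinθ = 3.13 × sin 51.7° = 2.456 m.
Horizontally T sinθ = mv²/r and vertically T cosθ = mg, so tanθ = v²/(rg).
v = √(r g tanθ) = √(2.456 × 9.8 × 1.266) = √30.48 = 5.521 m/s.

5.52 m/s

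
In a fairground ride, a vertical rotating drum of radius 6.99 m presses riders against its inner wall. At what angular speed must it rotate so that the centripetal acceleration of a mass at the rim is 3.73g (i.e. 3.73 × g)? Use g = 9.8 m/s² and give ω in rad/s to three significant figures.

2.29 rad/s

Centripetal acceleration a_c = ω²r. Setting ω²r = 3.73g:
ω = √(3.73g / r) = √(3.73 × 9.8 / 6.99) = √5.229 = 2.287 rad/s.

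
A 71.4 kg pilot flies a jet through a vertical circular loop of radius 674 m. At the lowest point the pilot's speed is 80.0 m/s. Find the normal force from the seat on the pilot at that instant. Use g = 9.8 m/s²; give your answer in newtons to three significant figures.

At the lowest point, N points up (toward the centre) and the weight mg points down (away from the centre), so the net inward force is N − mg = mv²/r.
N = m(v²/r + g) = 71.4 × ((80.0)²/674 + 9.8) = 71.4 × (9.496 + 9.8) = 71.4 × 19.30 = 1378 N.

1380 N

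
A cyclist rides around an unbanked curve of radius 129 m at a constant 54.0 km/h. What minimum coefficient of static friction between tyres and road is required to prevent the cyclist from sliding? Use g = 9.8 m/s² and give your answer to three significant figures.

v = 54.0/3.6 = 15.00 m/s.
Friction provides the centripetal force: μ_s m g = m v²/r, so μ_s = v²/(g r) = (15.00)²/(9.8 × 129) = 225.0/1264 = 0.1780.

0.178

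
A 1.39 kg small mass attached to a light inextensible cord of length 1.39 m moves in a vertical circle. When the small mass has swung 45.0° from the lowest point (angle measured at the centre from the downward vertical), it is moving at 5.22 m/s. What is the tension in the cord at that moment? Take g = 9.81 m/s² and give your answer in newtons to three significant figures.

Take the radial direction toward the centre of the circle as positive. The component of the weight along the string toward the centre is −mg cos φ (φ measured from the bottom), so Newton's second law along the string gives T − mg cos φ = m v²/r.
cos 45.0° = 0.7071, so T = m(v²/r + g cos φ) = 1.39 × ((5.22)²/1.39 + 9.81 × 0.7071) = 1.39 × (19.60 + (6.937)) = 1.39 × 26.54 = 36.89 N.

36.9 N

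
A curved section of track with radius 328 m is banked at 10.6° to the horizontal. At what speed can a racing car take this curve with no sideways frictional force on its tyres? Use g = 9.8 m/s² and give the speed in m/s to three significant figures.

24.5 m/s

On a frictionless banked curve, N sinθ = mv²/r and N cosθ = mg, so tanθ = v²/(rg).
v = √(r g tanθ) = √(328 × 9.8 × tan 10.6°) = √(328 × 9.8 × 0.1871) = √601.6 = 24.53 m/s.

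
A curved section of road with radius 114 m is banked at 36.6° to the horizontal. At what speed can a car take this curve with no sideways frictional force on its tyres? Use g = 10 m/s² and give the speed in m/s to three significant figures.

29.1 m/s

On a frictionless banked curve, N sinθ = mv²/r and N cosθ = mg, so tanθ = v²/(rg).
v = √(r g tanθ) = √(114 × 10.0 × tan 36.6°) = √(114 × 10.0 × 0.7427) = √846.6 = 29.10 m/s.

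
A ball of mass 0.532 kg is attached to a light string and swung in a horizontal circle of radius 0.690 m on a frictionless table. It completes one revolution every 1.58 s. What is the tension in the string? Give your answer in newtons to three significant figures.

5.81 N

v = 2πr/T = 2π × 0.690/1.58 = 2.744 m/s.
The tension is the only horizontal force, so it supplies the full centripetal force: T = m v²/r = 0.532 × (2.744)²/0.690 = 0.532 × 7.529/0.690 = 5.805 N.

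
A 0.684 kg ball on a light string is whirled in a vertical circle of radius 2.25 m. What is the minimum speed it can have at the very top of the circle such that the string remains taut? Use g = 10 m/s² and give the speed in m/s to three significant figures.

At the top, both weight mg and T point toward the centre: T + mg = mv²/r.
At minimum speed T → 0, so mg = mv_min²/r ⇒ v_min = √(g r) = √(10.0 × 2.25) = 4.743 m/s.

4.74 m/s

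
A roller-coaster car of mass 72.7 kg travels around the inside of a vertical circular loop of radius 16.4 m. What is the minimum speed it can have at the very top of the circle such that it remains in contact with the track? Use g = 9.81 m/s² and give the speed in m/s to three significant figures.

12.7 m/s

At the top, both weight mg and N point toward the centre: N + mg = mv²/r.
At minimum speed N → 0, so mg = mv_min²/r ⇒ v_min = √(g r) = √(9.81 × 16.4) = 12.68 m/s.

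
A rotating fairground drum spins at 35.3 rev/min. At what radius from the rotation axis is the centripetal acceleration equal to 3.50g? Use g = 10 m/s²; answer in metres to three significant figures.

ω = 35.3 rev/min × 2π/60 = 3.697 rad/s.
a_c = ω²r = 3.50g ⇒ r = 3.50 × 10.0 / (3.697)² = 35.00/13.66 = 2.561 m.

2.56 m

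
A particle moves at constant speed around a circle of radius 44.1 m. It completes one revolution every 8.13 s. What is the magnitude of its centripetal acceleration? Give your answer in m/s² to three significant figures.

26.3 m/s²

v = 2πr/T = 2π × 44.1/8.13 = 34.08 m/s.
a_c = v²/r = (34.08)²/44.1 = 1162/44.1 = 26.34 m/s².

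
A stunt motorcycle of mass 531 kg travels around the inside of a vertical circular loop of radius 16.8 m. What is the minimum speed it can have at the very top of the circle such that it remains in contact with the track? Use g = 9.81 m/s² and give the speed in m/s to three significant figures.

At the top, both weight mg and N point toward the centre: N + mg = mv²/r.
At minimum speed N → 0, so mg = mv_min²/r ⇒ v_min = √(g r) = √(9.81 × 16.8) = 12.84 m/s.

12.8 m/s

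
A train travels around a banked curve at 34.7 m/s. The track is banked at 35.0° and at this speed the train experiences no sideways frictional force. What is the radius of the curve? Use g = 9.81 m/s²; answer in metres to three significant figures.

175 m

Frictionless banking: tanθ = v²/(rg), so r = v²/(g tanθ).
r = (34.7)²/(9.81 × tan 35.0°) = 1204/(9.81 × 0.7002) = 1204/6.869 = 175.3 m.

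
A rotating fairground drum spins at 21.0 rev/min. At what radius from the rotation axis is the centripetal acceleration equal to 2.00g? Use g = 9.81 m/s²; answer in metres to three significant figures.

4.06 m

ω = 21.0 rev/min × 2π/60 = 2.199 rad/s.
a_c = ω²r = 2.00g ⇒ r = 2.00 × 9.81 / (2.199)² = 19.62/4.836 = 4.057 m.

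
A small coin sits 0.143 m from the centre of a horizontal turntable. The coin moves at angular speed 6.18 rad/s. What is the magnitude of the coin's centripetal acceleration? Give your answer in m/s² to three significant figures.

5.46 m/s²

v = ωr = 6.18 × 0.143 = 0.8837 m/s.
a_c = v²/r = (0.8837)²/0.143 = 0.7810/0.143 = 5.462 m/s².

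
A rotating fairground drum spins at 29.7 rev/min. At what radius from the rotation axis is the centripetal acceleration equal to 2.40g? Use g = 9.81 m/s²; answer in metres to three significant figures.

2.43 m

ω = 29.7 rev/min × 2π/60 = 3.110 rad/s.
a_c = ω²r = 2.40g ⇒ r = 2.40 × 9.81 / (3.110)² = 23.54/9.673 = 2.434 m.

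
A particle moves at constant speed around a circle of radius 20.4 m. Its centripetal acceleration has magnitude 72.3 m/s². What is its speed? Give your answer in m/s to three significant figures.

38.4 m/s

a_c = v²/r ⇒ v = √(a_c · r) = √(72.3 × 20.4) = √1475 = 38.40 m/s.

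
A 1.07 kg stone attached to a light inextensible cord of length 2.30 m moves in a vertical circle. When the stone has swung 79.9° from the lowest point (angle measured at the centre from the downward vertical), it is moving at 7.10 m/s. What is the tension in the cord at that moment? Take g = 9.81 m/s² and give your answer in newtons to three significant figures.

25.3 N

Take the radial direction toward the centre of the circle as positive. The component of the weight along the string toward the centre is −mg cos φ (φ measured from the bottom), so Newton's second law along the string gives T − mg cos φ = m v²/r.
cos 79.9° = 0.1754, so T = m(v²/r + g cos φ) = 1.07 × ((7.10)²/2.30 + 9.81 × 0.1754) = 1.07 × (21.92 + (1.720)) = 1.07 × 23.64 = 25.29 N.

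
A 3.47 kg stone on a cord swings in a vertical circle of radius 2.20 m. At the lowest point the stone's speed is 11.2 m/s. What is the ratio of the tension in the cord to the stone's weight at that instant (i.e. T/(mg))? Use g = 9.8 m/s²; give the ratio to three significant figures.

6.82

At the bottom, T − mg = mv²/r, so T = m(v²/r + g) and T/(mg) = v²/(rg) + 1 = (11.2)²/(2.20 × 9.8) + 1 = 5.818 + 1 = 6.818.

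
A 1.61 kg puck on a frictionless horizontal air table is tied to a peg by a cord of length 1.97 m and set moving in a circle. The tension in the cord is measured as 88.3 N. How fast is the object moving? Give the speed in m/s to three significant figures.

10.4 m/s

T = m v²/r ⇒ v = √(T r / m) = √(88.3 × 1.97 / 1.61) = √108.0 = 10.39 m/s.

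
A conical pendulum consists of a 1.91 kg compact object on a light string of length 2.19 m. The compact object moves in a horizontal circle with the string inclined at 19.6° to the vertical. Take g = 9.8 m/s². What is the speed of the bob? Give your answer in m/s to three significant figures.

1.60 m/s

The radius of the circle is r = L sinθ = 2.19 × sin 19.6° = 0.7346 m.
Horizontally T sinθ = mv²/r and vertically T cosθ = mg, so tanθ = v²/(rg).
v = √(r g tanθ) = √(0.7346 × 9.8 × 0.3561) = √2.564 = 1.601 m/s.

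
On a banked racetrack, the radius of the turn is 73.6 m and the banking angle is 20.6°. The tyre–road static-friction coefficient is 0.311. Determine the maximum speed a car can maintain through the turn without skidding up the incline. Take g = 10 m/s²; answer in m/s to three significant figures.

23.9 m/s

At the maximum speed, friction acts down the slope at its limiting value f = μN. Radially (horizontal, toward centre): N sinθ + μN cosθ = mv²/r. Vertically: N cosθ − μN sinθ = mg.
Dividing: v² = r g (sinθ + μcosθ)/(cosθ − μsinθ).
sinθ + μcosθ = 0.3518 + 0.311×0.9361 = 0.6430; cosθ − μsinθ = 0.9361 − 0.311×0.3518 = 0.8266.
v² = 73.6 × 10.0 × 0.6430/0.8266 = 572.5 m²/s², so v = 23.93 m/s.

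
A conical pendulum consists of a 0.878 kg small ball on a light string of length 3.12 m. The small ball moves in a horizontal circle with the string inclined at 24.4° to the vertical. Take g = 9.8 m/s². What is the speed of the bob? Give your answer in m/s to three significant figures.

2.39 m/s

The radius of the circle is r = L sinθ = 3.12 × sin 24.4° = 1.289 m.
Horizontally T sinθ = mv²/r and vertically T cosθ = mg, so tanθ = v²/(rg).
v = √(r g tanθ) = √(1.289 × 9.8 × 0.4536) = √5.730 = 2.394 m/s.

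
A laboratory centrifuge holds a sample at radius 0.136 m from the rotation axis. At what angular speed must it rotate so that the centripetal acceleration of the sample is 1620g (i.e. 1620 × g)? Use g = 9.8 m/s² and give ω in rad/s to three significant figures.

342 rad/s

Centripetal acceleration a_c = ω²r. Setting ω²r = 1620g:
ω = √(1620g / r) = √(1620 × 9.8 / 0.136) = √116700 = 341.7 rad/s.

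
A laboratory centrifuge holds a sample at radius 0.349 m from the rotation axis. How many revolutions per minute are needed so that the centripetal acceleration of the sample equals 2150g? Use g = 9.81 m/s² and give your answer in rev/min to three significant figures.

Require ω²r = 2150g, so ω = √(2150 × 9.81/0.349) = 245.8 rad/s.
In rev/min: ω × 60/(2π) = 245.8 × 60/(2π) = 2348 rev/min.

2350 rev/min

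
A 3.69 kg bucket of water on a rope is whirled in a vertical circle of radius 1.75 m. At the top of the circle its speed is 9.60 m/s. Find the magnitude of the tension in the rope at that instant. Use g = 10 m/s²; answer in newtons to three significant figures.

157 N

At the top, both T and the weight mg point inward (toward the centre), so T + mg = mv²/r.
T = m(v²/r − g) = 3.69 × ((9.60)²/1.75 − 10.0) = 3.69 × (52.66 − 10.0) = 3.69 × 42.66 = 157.4 N.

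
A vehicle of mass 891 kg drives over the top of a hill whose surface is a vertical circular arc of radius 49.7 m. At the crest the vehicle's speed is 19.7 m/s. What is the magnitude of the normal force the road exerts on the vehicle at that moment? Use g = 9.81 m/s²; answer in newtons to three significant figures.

At the crest the centripetal acceleration points downward (toward the centre of the arc), so mg − N = mv²/r.
N = m(g − v²/r) = 891 × (9.81 − (19.7)²/49.7) = 891 × (9.81 − 7.809) = 891 × 2.001 = 1783 N.

1780 N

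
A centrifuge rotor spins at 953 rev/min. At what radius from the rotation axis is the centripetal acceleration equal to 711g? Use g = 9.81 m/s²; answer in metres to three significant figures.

ω = 953 rev/min × 2π/60 = 99.80 rad/s.
a_c = ω²r = 711g ⇒ r = 711 × 9.81 / (99.80)² = 6975/9960 = 0.7003 m.

0.700 m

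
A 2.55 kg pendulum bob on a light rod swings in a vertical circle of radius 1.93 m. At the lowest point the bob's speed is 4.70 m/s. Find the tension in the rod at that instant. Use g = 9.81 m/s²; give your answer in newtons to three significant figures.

At the lowest point, T points up (toward the centre) and the weight mg points down (away from the centre), so the net inward force is T − mg = mv²/r.
T = m(v²/r + g) = 2.55 × ((4.70)²/1.93 + 9.81) = 2.55 × (11.45 + 9.81) = 2.55 × 21.26 = 54.20 N.

54.2 N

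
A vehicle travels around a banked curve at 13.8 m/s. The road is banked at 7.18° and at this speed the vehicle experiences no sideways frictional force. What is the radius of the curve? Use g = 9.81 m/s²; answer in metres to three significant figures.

Frictionless banking: tanθ = v²/(rg), so r = v²/(g tanθ).
r = (13.8)²/(9.81 × tan 7.18°) = 190.4/(9.81 × 0.1260) = 190.4/1.236 = 154.1 m.

154 m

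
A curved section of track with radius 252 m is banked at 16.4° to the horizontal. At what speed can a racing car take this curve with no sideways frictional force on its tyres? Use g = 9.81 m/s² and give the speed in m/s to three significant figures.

27.0 m/s

On a frictionless banked curve, N sinθ = mv²/r and N cosθ = mg, so tanθ = v²/(rg).
v = √(r g tanθ) = √(252 × 9.81 × tan 16.4°) = √(252 × 9.81 × 0.2943) = √727.6 = 26.97 m/s.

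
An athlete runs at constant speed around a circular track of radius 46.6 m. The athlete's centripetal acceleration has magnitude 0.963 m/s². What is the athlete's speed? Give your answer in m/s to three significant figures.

a_c = v²/r ⇒ v = √(a_c · r) = √(0.963 × 46.6) = √44.88 = 6.699 m/s.

6.70 m/s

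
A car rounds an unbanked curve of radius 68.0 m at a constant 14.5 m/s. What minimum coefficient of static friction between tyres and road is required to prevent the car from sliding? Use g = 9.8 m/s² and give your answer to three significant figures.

Friction provides the centripetal force: μ_s m g = m v²/r, so μ_s = v²/(g r) = (14.50)²/(9.8 × 68.0) = 210.2/666.4 = 0.3155.

0.316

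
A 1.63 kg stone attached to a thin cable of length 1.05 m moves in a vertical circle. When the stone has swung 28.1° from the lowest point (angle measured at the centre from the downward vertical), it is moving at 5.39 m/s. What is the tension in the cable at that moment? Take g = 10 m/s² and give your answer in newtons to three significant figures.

Take the radial direction toward the centre of the circle as positive. The component of the weight along the string toward the centre is −mg cos φ (φ measured from the bottom), so Newton's second law along the string gives T − mg cos φ = m v²/r.
cos 28.1° = 0.8821, so T = m(v²/r + g cos φ) = 1.63 × ((5.39)²/1.05 + 10.0 × 0.8821) = 1.63 × (27.67 + (8.821)) = 1.63 × 36.49 = 59.48 N.

59.5 N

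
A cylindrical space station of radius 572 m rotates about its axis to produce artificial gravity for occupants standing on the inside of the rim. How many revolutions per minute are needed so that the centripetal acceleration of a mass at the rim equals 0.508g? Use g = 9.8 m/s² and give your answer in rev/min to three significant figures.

Require ω²r = 0.508g, so ω = √(0.508 × 9.8/572) = 0.09329 rad/s.
In rev/min: ω × 60/(2π) = 0.09329 × 60/(2π) = 0.8909 rev/min.

0.891 rev/min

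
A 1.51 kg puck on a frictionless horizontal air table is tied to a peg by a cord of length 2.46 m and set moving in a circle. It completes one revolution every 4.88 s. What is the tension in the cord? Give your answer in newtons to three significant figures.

v = 2πr/T = 2π × 2.46/4.88 = 3.167 m/s.
The tension is the only horizontal force, so it supplies the full centripetal force: T = m v²/r = 1.51 × (3.167)²/2.46 = 1.51 × 10.03/2.46 = 6.158 N.

6.16 N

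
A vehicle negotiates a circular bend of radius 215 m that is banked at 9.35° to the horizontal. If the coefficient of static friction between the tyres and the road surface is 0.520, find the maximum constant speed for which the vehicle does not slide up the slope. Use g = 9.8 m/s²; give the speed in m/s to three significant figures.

39.7 m/s

At the maximum speed, friction acts down the slope at its limiting value f = μN. Radially (horizontal, toward centre): N sinθ + μN cosθ = mv²/r. Vertically: N cosθ − μN sinθ = mg.
Dividing: v² = r g (sinθ + μcosθ)/(cosθ − μsinθ).
sinθ + μcosθ = 0.1625 + 0.520×0.9867 = 0.6756; cosθ − μsinθ = 0.9867 − 0.520×0.1625 = 0.9022.
v² = 215 × 9.8 × 0.6756/0.9022 = 1578 m²/s², so v = 39.72 m/s.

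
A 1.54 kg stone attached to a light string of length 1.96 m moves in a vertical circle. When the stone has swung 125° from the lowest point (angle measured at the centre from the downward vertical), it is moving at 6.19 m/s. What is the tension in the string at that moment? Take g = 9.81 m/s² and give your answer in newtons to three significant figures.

Take the radial direction toward the centre of the circle as positive. The component of the weight along the string toward the centre is −mg cos φ (φ measured from the bottom), so Newton's second law along the string gives T − mg cos φ = m v²/r.
cos 125° = -0.5736, so T = m(v²/r + g cos φ) = 1.54 × ((6.19)²/1.96 + 9.81 × -0.5736) = 1.54 × (19.55 + (-5.627)) = 1.54 × 13.92 = 21.44 N.

21.4 N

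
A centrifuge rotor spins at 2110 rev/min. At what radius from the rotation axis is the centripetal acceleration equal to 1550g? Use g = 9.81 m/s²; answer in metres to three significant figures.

ω = 2110 rev/min × 2π/60 = 221.0 rad/s.
a_c = ω²r = 1550g ⇒ r = 1550 × 9.81 / (221.0)² = 15210/48820 = 0.3114 m.

0.311 m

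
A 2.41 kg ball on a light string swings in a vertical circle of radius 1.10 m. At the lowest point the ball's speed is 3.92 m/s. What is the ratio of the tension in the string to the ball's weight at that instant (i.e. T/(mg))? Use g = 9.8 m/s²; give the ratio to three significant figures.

At the bottom, T − mg = mv²/r, so T = m(v²/r + g) and T/(mg) = v²/(rg) + 1 = (3.92)²/(1.10 × 9.8) + 1 = 1.425 + 1 = 2.425.

2.43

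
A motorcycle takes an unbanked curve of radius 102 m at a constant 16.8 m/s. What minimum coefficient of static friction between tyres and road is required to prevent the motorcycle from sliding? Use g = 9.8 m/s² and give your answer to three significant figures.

Friction provides the centripetal force: μ_s m g = m v²/r, so μ_s = v²/(g r) = (16.80)²/(9.8 × 102) = 282.2/999.6 = 0.2824.

0.282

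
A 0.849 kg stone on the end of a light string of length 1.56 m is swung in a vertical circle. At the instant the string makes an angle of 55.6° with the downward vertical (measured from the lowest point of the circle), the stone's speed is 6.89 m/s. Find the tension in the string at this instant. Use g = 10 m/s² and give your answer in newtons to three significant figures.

Take the radial direction toward the centre of the circle as positive. The component of the weight along the string toward the centre is −mg cos φ (φ measured from the bottom), so Newton's second law along the string gives T − mg cos φ = m v²/r.
cos 55.6° = 0.5650, so T = m(v²/r + g cos φ) = 0.849 × ((6.89)²/1.56 + 10.0 × 0.5650) = 0.849 × (30.43 + (5.650)) = 0.849 × 36.08 = 30.63 N.

30.6 N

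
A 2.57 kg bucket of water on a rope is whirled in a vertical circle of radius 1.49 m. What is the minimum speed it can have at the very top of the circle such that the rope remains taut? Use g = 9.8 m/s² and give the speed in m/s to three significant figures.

At the highest point the centre is directly below, so both the weight and T act inward: T + mg = mv²/r.
At minimum speed T → 0, so mg = mv_min²/r ⇒ v_min = √(g r) = √(9.8 × 1.49) = 3.821 m/s.

3.82 m/s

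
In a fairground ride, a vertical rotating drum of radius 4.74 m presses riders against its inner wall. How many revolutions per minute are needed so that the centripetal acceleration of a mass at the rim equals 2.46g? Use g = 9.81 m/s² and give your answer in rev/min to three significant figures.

Require ω²r = 2.46g, so ω = √(2.46 × 9.81/4.74) = 2.256 rad/s.
In rev/min: ω × 60/(2π) = 2.256 × 60/(2π) = 21.55 rev/min.

21.5 rev/min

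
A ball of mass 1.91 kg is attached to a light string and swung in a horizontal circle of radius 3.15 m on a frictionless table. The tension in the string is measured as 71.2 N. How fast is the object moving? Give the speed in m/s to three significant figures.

T = m v²/r ⇒ v = √(T r / m) = √(71.2 × 3.15 / 1.91) = √117.4 = 10.84 m/s.

10.8 m/s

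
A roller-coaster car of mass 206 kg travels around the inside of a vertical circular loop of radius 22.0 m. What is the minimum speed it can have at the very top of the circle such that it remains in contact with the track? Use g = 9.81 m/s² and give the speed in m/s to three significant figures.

At the top, both weight mg and N point toward the centre: N + mg = mv²/r.
At minimum speed N → 0, so mg = mv_min²/r ⇒ v_min = √(g r) = √(9.81 × 22.0) = 14.69 m/s.

14.7 m/s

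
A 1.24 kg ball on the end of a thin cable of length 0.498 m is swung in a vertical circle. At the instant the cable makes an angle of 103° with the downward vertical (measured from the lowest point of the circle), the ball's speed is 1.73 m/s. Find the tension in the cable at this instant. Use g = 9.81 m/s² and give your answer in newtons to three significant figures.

Take the radial direction toward the centre of the circle as positive. The component of the weight along the string toward the centre is −mg cos φ (φ measured from the bottom), so Newton's second law along the string gives T − mg cos φ = m v²/r.
cos 103° = -0.2250, so T = m(v²/r + g cos φ) = 1.24 × ((1.73)²/0.498 + 9.81 × -0.2250) = 1.24 × (6.010 + (-2.207)) = 1.24 × 3.803 = 4.716 N.

4.72 N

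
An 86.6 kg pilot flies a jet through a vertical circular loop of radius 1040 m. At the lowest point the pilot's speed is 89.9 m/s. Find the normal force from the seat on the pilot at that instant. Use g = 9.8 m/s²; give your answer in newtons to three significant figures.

1520 N

At the lowest point, N points up (toward the centre) and the weight mg points down (away from the centre), so the net inward force is N − mg = mv²/r.
N = m(v²/r + g) = 86.6 × ((89.9)²/1040 + 9.8) = 86.6 × (7.771 + 9.8) = 86.6 × 17.57 = 1522 N.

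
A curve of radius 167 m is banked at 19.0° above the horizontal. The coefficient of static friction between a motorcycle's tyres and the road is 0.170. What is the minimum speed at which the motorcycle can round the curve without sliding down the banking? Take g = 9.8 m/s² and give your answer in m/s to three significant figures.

At the minimum speed, friction acts up the slope at its limiting value f = μN. Radially (horizontal, toward centre): N sinθ − μN cosθ = mv²/r. Vertically: N cosθ + μN sinθ = mg.
Dividing: v² = r g (sinθ − μcosθ)/(cosθ + μsinθ).
sinθ − μcosθ = 0.3256 − 0.170×0.9455 = 0.1648; cosθ + μsinθ = 0.9455 + 0.170×0.3256 = 1.001.
v² = 167 × 9.8 × 0.1648/1.001 = 269.5 m²/s², so v = 16.42 m/s.

16.4 m/s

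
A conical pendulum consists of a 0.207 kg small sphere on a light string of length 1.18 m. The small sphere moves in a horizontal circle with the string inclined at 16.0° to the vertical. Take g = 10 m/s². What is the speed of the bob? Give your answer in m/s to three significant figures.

0.966 m/s

The radius of the circle is r = L sinθ = 1.18 × sin 16.0° = 0.3253 m.
Horizontally T sinθ = mv²/r and vertically T cosθ = mg, so tanθ = v²/(rg).
v = √(r g tanθ) = √(0.3253 × 10.0 × 0.2867) = √0.9326 = 0.9657 m/s.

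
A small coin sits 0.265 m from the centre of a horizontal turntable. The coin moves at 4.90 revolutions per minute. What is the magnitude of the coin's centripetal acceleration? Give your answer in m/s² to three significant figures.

ω = 4.90 rev/min × 2π/60 = 0.5131 rad/s, so v = ωr = 0.5131 × 0.265 = 0.1360 m/s.
a_c = v²/r = (0.1360)²/0.265 = 0.01849/0.265 = 0.06977 m/s².

0.0698 m/s²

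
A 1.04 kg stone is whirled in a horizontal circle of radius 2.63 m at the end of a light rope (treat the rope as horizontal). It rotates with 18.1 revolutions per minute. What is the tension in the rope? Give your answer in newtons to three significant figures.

9.83 N

ω = 18.1 rev/min × 2π/60 = 1.895 rad/s, so v = ωr = 1.895 × 2.63 = 4.985 m/s.
The tension is the only horizontal force, so it supplies the full centripetal force: T = m v²/r = 1.04 × (4.985)²/2.63 = 1.04 × 24.85/2.63 = 9.827 N.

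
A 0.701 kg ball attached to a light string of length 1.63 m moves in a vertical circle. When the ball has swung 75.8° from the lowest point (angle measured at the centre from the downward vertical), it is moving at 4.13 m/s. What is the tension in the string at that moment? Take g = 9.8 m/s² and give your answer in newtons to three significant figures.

Take the radial direction toward the centre of the circle as positive. The component of the weight along the string toward the centre is −mg cos φ (φ measured from the bottom), so Newton's second law along the string gives T − mg cos φ = m v²/r.
cos 75.8° = 0.2453, so T = m(v²/r + g cos φ) = 0.701 × ((4.13)²/1.63 + 9.8 × 0.2453) = 0.701 × (10.46 + (2.404)) = 0.701 × 12.87 = 9.021 N.

9.02 N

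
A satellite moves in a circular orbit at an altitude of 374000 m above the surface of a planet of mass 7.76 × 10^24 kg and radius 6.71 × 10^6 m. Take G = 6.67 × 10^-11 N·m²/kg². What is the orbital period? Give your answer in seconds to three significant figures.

r = R + h = 6.71 × 10^6 + 374000 = 7.084 × 10^6 m. Gravity provides the centripetal force: G M m / r² = m v² / r ⇒ v = √(GM/r) = 8548 m/s.
T = 2πr/v = 2π × 7.084 × 10^6 / 8548 = 5207 s.

5210 s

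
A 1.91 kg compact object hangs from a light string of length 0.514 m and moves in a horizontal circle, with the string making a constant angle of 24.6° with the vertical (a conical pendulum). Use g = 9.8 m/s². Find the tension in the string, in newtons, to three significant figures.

20.6 N

Vertically the bob has no acceleration, so T cosθ = mg.
T = mg/cosθ = 1.91 × 9.8 / cos 24.6° = 18.72/0.9092 = 20.59 N.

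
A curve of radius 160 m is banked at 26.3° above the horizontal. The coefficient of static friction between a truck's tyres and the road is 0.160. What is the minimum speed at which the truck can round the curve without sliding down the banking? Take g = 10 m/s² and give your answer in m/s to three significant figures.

At the minimum speed, friction acts up the slope at its limiting value f = μN. Radially (horizontal, toward centre): N sinθ − μN cosθ = mv²/r. Vertically: N cosθ + μN sinθ = mg.
Dividing: v² = r g (sinθ − μcosθ)/(cosθ + μsinθ).
sinθ − μcosθ = 0.4431 − 0.160×0.8965 = 0.2996; cosθ + μsinθ = 0.8965 + 0.160×0.4431 = 0.9674.
v² = 160 × 10.0 × 0.2996/0.9674 = 495.6 m²/s², so v = 22.26 m/s.

22.3 m/s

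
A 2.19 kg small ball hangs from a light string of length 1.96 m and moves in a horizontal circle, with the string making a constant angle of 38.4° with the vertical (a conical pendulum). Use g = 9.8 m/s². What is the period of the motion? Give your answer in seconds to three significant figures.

2.49 s

r = L sinθ = 1.217 m. From T sinθ = mω²r and T cosθ = mg: tanθ = ω²r/g, so ω² = g tanθ / r = g/(L cosθ).
ω = √(g/(L cosθ)) = √(9.8/(1.96 × 0.7837)) = √6.380 = 2.526 rad/s.
Period = 2π/ω = 2.488 s.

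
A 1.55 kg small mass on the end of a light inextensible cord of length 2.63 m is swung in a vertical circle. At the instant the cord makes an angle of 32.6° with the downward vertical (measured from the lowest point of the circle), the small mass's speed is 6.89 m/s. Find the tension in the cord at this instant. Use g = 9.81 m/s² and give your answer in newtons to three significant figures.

40.8 N

Take the radial direction toward the centre of the circle as positive. The component of the weight along the string toward the centre is −mg cos φ (φ measured from the bottom), so Newton's second law along the string gives T − mg cos φ = m v²/r.
cos 32.6° = 0.8425, so T = m(v²/r + g cos φ) = 1.55 × ((6.89)²/2.63 + 9.81 × 0.8425) = 1.55 × (18.05 + (8.264)) = 1.55 × 26.31 = 40.79 N.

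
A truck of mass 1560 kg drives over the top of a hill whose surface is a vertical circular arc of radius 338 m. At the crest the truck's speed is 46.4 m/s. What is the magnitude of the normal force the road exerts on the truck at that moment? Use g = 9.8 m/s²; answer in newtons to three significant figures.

At the crest the centripetal acceleration points downward (toward the centre of the arc), so mg − N = mv²/r.
N = m(g − v²/r) = 1560 × (9.8 − (46.4)²/338) = 1560 × (9.8 − 6.370) = 1560 × 3.430 = 5351 N.

5350 N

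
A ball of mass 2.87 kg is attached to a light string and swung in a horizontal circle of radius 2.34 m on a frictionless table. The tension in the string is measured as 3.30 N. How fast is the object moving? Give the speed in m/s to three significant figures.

T = m v²/r ⇒ v = √(T r / m) = √(3.30 × 2.34 / 2.87) = √2.691 = 1.640 m/s.

1.64 m/s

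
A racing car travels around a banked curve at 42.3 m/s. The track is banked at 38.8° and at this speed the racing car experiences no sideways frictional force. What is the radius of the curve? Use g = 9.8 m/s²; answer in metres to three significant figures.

Frictionless banking: tanθ = v²/(rg), so r = v²/(g tanθ).
r = (42.3)²/(9.8 × tan 38.8°) = 1789/(9.8 × 0.8040) = 1789/7.879 = 227.1 m.

227 m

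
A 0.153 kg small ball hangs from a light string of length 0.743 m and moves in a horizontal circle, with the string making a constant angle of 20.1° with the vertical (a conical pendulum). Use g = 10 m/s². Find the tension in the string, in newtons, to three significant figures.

Vertically the bob has no acceleration, so T cosθ = mg.
T = mg/cosθ = 0.153 × 10.0 / cos 20.1° = 1.530/0.9391 = 1.629 N.

1.63 N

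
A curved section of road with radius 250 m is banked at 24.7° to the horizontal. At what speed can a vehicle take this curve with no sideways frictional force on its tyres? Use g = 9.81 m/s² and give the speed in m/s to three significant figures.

33.6 m/s

On a frictionless banked curve, N sinθ = mv²/r and N cosθ = mg, so tanθ = v²/(rg).
v = √(r g tanθ) = √(250 × 9.81 × tan 24.7°) = √(250 × 9.81 × 0.4599) = √1128 = 33.59 m/s.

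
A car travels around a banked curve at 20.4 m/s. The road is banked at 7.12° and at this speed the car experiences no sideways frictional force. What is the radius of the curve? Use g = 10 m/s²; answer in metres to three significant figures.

Frictionless banking: tanθ = v²/(rg), so r = v²/(g tanθ).
r = (20.4)²/(10.0 × tan 7.12°) = 416.2/(10.0 × 0.1249) = 416.2/1.249 = 333.2 m.

333 m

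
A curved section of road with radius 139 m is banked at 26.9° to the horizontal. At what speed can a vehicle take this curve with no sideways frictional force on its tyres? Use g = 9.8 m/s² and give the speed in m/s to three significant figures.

26.3 m/s

On a frictionless banked curve, N sinθ = mv²/r and N cosθ = mg, so tanθ = v²/(rg).
v = √(r g tanθ) = √(139 × 9.8 × tan 26.9°) = √(139 × 9.8 × 0.5073) = √691.1 = 26.29 m/s.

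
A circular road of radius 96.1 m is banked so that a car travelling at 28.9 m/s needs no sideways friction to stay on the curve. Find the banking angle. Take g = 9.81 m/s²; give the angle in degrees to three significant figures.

41.5°

For a frictionless banked turn: horizontally N sinθ = mv²/r and vertically N cosθ = mg.
Dividing: tanθ = v²/(r g) = (28.9)²/(96.1 × 9.81) = 835.2/942.7 = 0.8859.
θ = arctan(0.8859) = 41.54°.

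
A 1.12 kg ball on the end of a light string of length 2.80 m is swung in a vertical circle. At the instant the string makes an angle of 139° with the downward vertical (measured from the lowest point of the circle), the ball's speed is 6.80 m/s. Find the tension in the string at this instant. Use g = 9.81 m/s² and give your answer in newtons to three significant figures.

Take the radial direction toward the centre of the circle as positive. The component of the weight along the string toward the centre is −mg cos φ (φ measured from the bottom), so Newton's second law along the string gives T − mg cos φ = m v²/r.
cos 139° = -0.7547, so T = m(v²/r + g cos φ) = 1.12 × ((6.80)²/2.80 + 9.81 × -0.7547) = 1.12 × (16.51 + (-7.404)) = 1.12 × 9.111 = 10.20 N.

10.2 N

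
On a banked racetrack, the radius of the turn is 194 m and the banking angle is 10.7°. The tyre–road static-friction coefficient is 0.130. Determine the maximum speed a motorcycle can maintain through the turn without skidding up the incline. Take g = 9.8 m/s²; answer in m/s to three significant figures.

At the maximum speed, friction acts down the slope at its limiting value f = μN. Radially (horizontal, toward centre): N sinθ + μN cosθ = mv²/r. Vertically: N cosθ − μN sinθ = mg.
Dividing: v² = r g (sinθ + μcosθ)/(cosθ − μsinθ).
sinθ + μcosθ = 0.1857 + 0.130×0.9826 = 0.3134; cosθ − μsinθ = 0.9826 − 0.130×0.1857 = 0.9585.
v² = 194 × 9.8 × 0.3134/0.9585 = 621.7 m²/s², so v = 24.93 m/s.

24.9 m/s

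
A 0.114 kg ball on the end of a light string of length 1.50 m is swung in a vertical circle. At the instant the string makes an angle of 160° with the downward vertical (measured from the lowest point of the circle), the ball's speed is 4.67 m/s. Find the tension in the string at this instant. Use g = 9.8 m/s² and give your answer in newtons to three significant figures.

Take the radial direction toward the centre of the circle as positive. The component of the weight along the string toward the centre is −mg cos φ (φ measured from the bottom), so Newton's second law along the string gives T − mg cos φ = m v²/r.
cos 160° = -0.9397, so T = m(v²/r + g cos φ) = 0.114 × ((4.67)²/1.50 + 9.8 × -0.9397) = 0.114 × (14.54 + (-9.209)) = 0.114 × 5.330 = 0.6077 N.

0.608 N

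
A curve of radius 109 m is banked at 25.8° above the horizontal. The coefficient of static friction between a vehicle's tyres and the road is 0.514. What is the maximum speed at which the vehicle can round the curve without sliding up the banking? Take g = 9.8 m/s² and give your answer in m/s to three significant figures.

At the maximum speed, friction acts down the slope at its limiting value f = μN. Radially (horizontal, toward centre): N sinθ + μN cosθ = mv²/r. Vertically: N cosθ − μN sinθ = mg.
Dividing: v² = r g (sinθ + μcosθ)/(cosθ − μsinθ).
sinθ + μcosθ = 0.4352 + 0.514×0.9003 = 0.8980; cosθ − μsinθ = 0.9003 − 0.514×0.4352 = 0.6766.
v² = 109 × 9.8 × 0.8980/0.6766 = 1418 m²/s², so v = 37.65 m/s.

37.7 m/s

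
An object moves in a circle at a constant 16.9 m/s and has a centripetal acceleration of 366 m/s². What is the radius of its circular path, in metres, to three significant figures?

0.780 m

a_c = v²/r ⇒ r = v²/a_c = (16.9)²/366 = 285.6/366 = 0.7804 m.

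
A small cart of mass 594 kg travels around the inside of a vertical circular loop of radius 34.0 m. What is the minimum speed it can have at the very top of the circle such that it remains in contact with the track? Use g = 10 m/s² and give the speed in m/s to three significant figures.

At the highest point the centre is directly below, so both the weight and N act inward: N + mg = mv²/r.
At minimum speed N → 0, so mg = mv_min²/r ⇒ v_min = √(g r) = √(10.0 × 34.0) = 18.44 m/s.

18.4 m/s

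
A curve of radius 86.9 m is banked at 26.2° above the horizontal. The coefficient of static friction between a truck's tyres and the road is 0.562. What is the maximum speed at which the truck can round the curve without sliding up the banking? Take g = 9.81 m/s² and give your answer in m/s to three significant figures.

35.2 m/s

At the maximum speed, friction acts down the slope at its limiting value f = μN. Radially (horizontal, toward centre): N sinθ + μN cosθ = mv²/r. Vertically: N cosθ − μN sinθ = mg.
Dividing: v² = r g (sinθ + μcosθ)/(cosθ − μsinθ).
sinθ + μcosθ = 0.4415 + 0.562×0.8973 = 0.9458; cosθ − μsinθ = 0.8973 − 0.562×0.4415 = 0.6491.
v² = 86.9 × 9.81 × 0.9458/0.6491 = 1242 m²/s², so v = 35.24 m/s.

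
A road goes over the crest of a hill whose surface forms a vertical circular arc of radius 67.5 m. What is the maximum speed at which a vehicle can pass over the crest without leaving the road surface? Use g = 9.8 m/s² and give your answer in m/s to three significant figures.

25.7 m/s

At the crest the centre of the circle is below the vehicle, so the net downward (centripetal) force is mg − N = mv²/r.
The vehicle leaves the road when N → 0, giving v_max = √(g r) = √(9.8 × 67.5) = 25.72 m/s.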